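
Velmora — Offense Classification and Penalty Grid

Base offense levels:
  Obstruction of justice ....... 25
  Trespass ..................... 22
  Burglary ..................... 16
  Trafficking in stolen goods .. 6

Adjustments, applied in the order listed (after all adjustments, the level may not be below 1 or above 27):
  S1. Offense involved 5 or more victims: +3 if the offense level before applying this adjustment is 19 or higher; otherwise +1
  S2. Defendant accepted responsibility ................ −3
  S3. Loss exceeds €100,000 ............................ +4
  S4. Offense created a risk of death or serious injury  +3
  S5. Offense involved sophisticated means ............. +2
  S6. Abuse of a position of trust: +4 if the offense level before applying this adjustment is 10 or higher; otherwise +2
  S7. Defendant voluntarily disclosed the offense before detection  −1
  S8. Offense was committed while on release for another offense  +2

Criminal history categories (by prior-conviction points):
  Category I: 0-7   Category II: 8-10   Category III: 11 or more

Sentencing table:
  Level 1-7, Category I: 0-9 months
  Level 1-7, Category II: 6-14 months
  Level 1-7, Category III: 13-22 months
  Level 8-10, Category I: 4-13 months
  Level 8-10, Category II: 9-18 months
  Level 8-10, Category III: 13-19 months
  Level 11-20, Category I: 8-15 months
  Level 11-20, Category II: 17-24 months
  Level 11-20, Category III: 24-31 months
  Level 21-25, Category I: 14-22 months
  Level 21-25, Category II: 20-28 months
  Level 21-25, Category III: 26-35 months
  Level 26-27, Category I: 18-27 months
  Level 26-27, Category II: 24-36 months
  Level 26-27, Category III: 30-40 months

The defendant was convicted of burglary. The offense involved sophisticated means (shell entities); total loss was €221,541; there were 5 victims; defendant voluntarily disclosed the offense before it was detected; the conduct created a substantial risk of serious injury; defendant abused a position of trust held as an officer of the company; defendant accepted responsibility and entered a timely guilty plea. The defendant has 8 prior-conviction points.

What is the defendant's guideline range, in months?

24-36 months

Base offense level for burglary: 16.
S1 applies (level before this adjustment is 16 < 19, so +1): 16 + 1 = 17.
S2 applies: 17 − 3 = 14.
S3 applies: 14 + 4 = 18.
S4 applies: 18 + 3 = 21.
S5 applies: 21 + 2 = 23.
S6 applies (level before this adjustment is 23 ≥ 10, so +4): 23 + 4 = 27.
S7 applies: 27 − 1 = 26.
Final offense level: 26.
Criminal history: 8 prior points → Category II (8-10).
Level 26 falls in the 26-27 band.
Grid: Level 26-27 × Category II = 24-36 months.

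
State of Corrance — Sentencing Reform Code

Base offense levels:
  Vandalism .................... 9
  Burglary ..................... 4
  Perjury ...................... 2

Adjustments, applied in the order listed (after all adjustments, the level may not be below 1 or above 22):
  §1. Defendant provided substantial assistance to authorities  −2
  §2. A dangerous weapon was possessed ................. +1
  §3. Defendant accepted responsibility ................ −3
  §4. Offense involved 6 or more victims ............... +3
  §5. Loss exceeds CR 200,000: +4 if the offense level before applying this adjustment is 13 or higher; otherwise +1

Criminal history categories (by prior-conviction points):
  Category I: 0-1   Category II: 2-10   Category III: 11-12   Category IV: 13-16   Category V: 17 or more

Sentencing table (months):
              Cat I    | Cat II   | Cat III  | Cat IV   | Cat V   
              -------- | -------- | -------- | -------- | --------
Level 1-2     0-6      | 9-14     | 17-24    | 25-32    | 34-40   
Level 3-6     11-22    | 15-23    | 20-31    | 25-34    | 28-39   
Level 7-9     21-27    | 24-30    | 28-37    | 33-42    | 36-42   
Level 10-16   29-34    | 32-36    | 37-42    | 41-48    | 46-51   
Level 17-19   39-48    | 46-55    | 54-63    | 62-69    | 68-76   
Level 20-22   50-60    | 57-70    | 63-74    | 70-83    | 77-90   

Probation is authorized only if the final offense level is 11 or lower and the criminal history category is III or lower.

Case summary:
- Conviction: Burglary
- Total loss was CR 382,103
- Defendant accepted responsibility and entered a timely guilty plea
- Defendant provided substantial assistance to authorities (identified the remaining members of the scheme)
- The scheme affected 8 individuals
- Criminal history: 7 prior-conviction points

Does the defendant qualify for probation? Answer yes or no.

Base offense level for burglary: 4.
§1 applies: 4 − 2 = 2.
§3 applies: 2 − 3 = -1.
§4 applies: -1 + 3 = 2.
§5 applies (level before this adjustment is 2 < 13, so +1): 2 + 1 = 3.
Final offense level: 3.
Criminal history: 7 prior points → Category II (2-10).
Level 3 falls in the 3-6 band.
Grid: Level 3-6 × Category II = 15-23 months.
Probation check: level 3 ≤ 11 and category II ≤ III → eligible.

Yes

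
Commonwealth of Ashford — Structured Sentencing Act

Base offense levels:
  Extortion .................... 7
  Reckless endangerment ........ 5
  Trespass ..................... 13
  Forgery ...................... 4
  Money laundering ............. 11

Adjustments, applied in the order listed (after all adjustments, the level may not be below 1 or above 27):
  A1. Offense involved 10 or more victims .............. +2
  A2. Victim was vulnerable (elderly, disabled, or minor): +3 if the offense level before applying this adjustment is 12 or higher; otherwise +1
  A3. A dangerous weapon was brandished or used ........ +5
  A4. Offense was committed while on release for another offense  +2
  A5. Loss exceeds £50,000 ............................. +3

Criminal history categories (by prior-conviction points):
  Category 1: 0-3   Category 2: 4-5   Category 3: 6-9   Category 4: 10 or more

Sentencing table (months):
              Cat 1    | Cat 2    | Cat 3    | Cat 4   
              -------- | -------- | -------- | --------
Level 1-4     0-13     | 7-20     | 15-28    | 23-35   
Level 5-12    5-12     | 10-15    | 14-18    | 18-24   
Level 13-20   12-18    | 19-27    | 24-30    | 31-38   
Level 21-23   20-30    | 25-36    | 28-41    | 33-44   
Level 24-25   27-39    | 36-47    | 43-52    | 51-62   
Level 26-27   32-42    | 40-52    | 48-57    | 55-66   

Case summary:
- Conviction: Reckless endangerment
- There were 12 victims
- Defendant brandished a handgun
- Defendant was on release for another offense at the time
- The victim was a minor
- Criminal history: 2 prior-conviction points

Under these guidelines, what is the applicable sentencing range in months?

Base offense level for reckless endangerment: 5.
A1 applies: 5 + 2 = 7.
A2 applies (level before this adjustment is 7 < 12, so +1): 7 + 1 = 8.
A3 applies: 8 + 5 = 13.
A4 applies: 13 + 2 = 15.
A5 does not apply.
Final offense level: 15.
Criminal history: 2 prior points → Category 1 (0-3).
Level 15 falls in the 13-20 band.
Grid: Level 13-20 × Category 1 = 12-18 months.

12-18 months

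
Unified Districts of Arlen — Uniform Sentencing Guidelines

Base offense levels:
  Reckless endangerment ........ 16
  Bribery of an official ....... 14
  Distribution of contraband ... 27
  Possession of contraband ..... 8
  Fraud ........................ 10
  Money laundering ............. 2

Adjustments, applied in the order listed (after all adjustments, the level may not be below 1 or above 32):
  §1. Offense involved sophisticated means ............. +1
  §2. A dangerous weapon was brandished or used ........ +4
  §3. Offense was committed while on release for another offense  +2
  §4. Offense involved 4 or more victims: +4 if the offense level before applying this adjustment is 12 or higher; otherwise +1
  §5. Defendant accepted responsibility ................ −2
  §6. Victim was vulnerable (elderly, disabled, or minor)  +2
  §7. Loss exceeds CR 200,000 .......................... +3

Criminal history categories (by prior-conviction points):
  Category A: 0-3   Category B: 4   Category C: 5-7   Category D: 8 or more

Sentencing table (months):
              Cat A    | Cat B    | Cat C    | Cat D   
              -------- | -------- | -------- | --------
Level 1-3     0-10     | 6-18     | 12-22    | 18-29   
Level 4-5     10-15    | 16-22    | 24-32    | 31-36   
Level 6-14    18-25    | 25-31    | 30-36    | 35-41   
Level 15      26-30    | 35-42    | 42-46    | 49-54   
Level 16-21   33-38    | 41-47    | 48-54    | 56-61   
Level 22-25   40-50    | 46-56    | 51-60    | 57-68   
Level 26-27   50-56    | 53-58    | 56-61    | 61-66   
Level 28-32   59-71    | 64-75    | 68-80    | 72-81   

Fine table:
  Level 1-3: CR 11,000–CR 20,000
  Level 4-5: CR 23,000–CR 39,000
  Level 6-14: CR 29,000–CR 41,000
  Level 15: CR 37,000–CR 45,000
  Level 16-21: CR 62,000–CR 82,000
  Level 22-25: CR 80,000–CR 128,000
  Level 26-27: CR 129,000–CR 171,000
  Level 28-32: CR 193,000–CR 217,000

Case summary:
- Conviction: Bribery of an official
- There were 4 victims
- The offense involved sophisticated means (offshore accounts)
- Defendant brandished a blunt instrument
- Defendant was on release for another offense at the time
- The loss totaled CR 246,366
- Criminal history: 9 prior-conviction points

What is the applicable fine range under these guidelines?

Base offense level for bribery of an official: 14.
§1 applies: 14 + 1 = 15.
§2 applies: 15 + 4 = 19.
§3 applies: 19 + 2 = 21.
§4 applies (level before this adjustment is 21 ≥ 12, so +4): 21 + 4 = 25.
§5 does not apply.
§7 applies: 25 + 3 = 28.
Final offense level: 28.
Level 28 falls in the 28-32 band.
Fine table: Level 28-32 → CR 193,000–CR 217,000.

CR 193,000–CR 217,000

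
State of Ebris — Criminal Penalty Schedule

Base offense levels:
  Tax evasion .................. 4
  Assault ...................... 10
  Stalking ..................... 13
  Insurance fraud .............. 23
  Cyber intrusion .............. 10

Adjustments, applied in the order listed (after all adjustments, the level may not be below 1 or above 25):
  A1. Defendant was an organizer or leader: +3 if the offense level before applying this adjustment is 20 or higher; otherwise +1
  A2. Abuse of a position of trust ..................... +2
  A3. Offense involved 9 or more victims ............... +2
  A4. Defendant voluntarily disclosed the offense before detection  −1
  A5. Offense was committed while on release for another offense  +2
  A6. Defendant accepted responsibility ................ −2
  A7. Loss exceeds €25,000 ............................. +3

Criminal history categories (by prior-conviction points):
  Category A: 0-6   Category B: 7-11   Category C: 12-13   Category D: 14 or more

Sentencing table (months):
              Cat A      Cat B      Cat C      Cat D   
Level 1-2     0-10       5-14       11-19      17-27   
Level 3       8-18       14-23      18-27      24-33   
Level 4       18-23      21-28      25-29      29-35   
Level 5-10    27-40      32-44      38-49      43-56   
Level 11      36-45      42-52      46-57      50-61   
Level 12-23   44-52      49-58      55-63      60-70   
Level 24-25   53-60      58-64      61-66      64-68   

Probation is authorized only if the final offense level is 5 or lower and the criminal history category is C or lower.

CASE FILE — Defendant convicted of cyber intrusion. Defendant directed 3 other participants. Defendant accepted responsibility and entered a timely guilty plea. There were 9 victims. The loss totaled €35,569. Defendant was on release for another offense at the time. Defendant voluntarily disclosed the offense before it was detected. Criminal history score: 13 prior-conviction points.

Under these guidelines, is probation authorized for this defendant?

Base offense level for cyber intrusion: 10.
A1 applies (level before this adjustment is 10 < 20, so +1): 10 + 1 = 11.
A3 applies: 11 + 2 = 13.
A4 applies: 13 − 1 = 12.
A5 applies: 12 + 2 = 14.
A6 applies: 14 − 2 = 12.
A7 applies: 12 + 3 = 15.
Final offense level: 15.
Criminal history: 13 prior points → Category C (12-13).
Level 15 falls in the 12-23 band.
Grid: Level 12-23 × Category C = 55-63 months.
Probation check: level 15 > 5 and category C ≤ C → not eligible.

No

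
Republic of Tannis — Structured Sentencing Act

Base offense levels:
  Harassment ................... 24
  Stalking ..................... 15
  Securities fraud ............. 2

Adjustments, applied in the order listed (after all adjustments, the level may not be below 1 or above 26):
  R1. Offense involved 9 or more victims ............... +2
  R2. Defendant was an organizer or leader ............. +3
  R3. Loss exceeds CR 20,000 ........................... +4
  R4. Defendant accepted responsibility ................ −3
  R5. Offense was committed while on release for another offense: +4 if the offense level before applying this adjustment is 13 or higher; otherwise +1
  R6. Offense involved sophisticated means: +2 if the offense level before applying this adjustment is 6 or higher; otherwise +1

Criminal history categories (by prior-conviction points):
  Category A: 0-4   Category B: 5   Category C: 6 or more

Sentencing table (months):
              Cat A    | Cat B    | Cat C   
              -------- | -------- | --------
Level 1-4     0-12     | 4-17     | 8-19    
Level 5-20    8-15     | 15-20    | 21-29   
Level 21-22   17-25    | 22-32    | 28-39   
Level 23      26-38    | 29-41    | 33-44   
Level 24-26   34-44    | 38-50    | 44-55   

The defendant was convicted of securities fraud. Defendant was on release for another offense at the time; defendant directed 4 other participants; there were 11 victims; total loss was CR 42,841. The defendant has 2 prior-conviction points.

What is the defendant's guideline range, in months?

8-15 months

Base offense level for securities fraud: 2.
R1 applies: 2 + 2 = 4.
R2 applies: 4 + 3 = 7.
R3 applies: 7 + 4 = 11.
R5 applies (level before this adjustment is 11 < 13, so +1): 11 + 1 = 12.
R6 does not apply.
Final offense level: 12.
Criminal history: 2 prior points → Category A (0-4).
Level 12 falls in the 5-20 band.
Grid: Level 5-20 × Category A = 8-15 months.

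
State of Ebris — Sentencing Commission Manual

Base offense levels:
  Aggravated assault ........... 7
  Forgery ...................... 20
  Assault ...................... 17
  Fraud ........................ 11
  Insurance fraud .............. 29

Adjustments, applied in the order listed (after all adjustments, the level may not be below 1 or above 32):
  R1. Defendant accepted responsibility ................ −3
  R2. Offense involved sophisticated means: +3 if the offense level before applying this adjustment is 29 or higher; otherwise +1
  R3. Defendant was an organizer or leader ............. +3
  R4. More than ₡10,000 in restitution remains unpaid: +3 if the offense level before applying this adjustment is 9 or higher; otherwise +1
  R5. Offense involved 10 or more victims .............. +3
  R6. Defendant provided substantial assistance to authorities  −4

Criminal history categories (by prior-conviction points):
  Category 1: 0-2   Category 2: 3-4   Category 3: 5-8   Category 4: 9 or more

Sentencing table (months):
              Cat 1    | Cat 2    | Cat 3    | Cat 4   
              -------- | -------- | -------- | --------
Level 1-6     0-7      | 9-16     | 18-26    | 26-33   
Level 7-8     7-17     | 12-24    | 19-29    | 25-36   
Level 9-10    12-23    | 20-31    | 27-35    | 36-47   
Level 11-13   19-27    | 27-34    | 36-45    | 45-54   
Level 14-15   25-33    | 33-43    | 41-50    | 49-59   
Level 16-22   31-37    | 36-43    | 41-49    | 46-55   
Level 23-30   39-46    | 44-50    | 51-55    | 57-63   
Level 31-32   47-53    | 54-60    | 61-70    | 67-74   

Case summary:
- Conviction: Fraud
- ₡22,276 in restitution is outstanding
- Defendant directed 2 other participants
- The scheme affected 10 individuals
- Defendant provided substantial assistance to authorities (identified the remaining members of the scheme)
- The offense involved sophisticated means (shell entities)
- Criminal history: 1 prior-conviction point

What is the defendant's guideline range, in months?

31-37 months

Base offense level for fraud: 11.
R1 does not apply.
R2 applies (level before this adjustment is 11 < 29, so +1): 11 + 1 = 12.
R3 applies: 12 + 3 = 15.
R4 applies (level before this adjustment is 15 ≥ 9, so +3): 15 + 3 = 18.
R5 applies: 18 + 3 = 21.
R6 applies: 21 − 4 = 17.
Final offense level: 17.
Criminal history: 1 prior point → Category 1 (0-2).
Level 17 falls in the 16-22 band.
Grid: Level 16-22 × Category 1 = 31-37 months.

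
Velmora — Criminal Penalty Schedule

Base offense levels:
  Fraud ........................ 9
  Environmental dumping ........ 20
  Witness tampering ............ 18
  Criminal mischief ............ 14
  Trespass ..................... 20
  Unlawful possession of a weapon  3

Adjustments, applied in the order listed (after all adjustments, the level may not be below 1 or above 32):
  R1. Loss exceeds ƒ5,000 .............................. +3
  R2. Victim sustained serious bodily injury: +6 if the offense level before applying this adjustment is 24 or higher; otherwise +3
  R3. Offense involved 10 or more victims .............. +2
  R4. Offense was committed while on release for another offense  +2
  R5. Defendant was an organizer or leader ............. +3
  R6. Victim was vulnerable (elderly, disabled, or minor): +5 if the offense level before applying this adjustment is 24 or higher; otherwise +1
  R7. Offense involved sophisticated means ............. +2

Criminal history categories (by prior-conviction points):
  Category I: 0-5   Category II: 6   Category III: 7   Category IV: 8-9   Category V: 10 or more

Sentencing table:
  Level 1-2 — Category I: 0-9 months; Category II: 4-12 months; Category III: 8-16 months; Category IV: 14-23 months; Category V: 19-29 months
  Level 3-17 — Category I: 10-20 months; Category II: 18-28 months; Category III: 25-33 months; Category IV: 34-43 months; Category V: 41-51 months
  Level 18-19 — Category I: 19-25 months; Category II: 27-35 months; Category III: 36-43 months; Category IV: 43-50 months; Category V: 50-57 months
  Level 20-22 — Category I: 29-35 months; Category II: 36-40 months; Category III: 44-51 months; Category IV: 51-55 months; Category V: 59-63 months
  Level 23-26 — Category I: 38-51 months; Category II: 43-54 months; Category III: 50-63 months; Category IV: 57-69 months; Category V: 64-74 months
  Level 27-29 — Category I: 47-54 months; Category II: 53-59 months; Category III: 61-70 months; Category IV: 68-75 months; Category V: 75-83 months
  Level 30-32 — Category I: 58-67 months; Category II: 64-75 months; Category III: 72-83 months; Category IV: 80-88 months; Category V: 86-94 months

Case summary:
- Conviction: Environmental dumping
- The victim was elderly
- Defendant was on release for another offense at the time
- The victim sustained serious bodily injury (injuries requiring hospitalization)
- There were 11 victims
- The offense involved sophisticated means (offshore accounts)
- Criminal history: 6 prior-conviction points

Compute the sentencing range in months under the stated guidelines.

Base offense level for environmental dumping: 20.
R1 does not apply.
R2 applies (level before this adjustment is 20 < 24, so +3): 20 + 3 = 23.
R3 applies: 23 + 2 = 25.
R4 applies: 25 + 2 = 27.
R5 does not apply.
R6 applies (level before this adjustment is 27 ≥ 24, so +5): 27 + 5 = 32.
R7 applies: 32 + 2 = 34.
Level 34 exceeds the maximum of 32; capped at 32.
Final offense level: 32.
Criminal history: 6 prior points → Category II (6).
Level 32 falls in the 30-32 band.
Grid: Level 30-32 × Category II = 64-75 months.

64-75 months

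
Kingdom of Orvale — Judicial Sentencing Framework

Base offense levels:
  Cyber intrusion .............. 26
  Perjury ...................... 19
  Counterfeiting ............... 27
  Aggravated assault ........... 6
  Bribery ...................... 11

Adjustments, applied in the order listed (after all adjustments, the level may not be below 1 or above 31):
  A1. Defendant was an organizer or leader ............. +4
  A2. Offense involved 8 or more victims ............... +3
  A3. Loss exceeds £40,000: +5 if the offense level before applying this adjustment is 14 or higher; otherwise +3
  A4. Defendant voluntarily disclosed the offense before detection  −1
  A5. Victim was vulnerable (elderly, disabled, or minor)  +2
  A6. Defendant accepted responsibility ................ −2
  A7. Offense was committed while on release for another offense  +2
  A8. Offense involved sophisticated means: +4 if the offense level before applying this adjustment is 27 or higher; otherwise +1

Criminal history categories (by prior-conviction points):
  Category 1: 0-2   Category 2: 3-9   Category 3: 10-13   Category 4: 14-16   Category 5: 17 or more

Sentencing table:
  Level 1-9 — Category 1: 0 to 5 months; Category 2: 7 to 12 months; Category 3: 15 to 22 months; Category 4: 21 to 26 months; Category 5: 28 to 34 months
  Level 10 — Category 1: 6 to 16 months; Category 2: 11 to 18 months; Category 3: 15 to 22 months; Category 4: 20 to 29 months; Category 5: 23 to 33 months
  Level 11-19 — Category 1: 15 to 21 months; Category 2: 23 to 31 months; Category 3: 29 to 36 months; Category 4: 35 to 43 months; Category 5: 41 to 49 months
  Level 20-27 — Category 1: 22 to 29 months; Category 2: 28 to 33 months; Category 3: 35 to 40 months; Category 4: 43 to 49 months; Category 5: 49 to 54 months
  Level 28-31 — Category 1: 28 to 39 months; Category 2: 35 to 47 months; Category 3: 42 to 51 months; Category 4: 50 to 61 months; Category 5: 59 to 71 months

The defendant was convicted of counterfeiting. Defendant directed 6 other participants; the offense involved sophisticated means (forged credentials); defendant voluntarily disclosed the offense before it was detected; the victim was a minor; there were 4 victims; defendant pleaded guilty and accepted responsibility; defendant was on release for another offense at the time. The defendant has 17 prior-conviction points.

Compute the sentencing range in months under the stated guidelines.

Base offense level for counterfeiting: 27.
A1 applies: 27 + 4 = 31.
A4 applies: 31 − 1 = 30.
A5 applies: 30 + 2 = 32.
A6 applies: 32 − 2 = 30.
A7 applies: 30 + 2 = 32.
A8 applies (level before this adjustment is 32 ≥ 27, so +4): 32 + 4 = 36.
Level 36 exceeds the maximum of 31; capped at 31.
Final offense level: 31.
Criminal history: 17 prior points → Category 5 (17+).
Level 31 falls in the 28-31 band.
Grid: Level 28-31 × Category 5 = 59-71 months.

59-71 months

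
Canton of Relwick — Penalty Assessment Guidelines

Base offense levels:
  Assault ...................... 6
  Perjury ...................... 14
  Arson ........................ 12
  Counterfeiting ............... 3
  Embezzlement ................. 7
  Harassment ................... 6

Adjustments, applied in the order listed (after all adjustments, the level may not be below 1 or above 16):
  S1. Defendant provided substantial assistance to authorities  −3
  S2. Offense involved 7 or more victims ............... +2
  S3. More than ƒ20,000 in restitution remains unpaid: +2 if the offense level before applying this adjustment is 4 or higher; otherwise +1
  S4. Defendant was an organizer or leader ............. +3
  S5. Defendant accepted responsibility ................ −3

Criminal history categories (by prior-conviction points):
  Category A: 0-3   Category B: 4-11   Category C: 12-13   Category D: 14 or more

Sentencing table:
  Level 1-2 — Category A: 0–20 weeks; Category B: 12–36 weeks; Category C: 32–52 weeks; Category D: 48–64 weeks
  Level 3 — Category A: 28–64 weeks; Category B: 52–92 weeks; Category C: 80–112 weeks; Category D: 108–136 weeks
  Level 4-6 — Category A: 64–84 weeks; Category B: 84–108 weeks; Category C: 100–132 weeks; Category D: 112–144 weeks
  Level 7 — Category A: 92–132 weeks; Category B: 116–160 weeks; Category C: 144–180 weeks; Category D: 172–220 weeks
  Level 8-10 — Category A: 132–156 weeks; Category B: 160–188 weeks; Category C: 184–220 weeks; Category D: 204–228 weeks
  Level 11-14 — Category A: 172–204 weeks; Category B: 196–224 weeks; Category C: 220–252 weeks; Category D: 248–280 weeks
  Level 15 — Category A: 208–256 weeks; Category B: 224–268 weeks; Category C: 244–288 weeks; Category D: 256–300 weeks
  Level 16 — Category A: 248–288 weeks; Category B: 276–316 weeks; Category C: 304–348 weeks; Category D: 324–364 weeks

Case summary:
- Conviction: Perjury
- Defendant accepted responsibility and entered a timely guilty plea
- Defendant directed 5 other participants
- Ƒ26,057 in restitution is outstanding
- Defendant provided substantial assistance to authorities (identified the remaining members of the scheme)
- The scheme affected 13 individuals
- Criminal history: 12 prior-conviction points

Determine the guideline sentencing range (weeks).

Base offense level for perjury: 14.
S1 applies: 14 − 3 = 11.
S2 applies: 11 + 2 = 13.
S3 applies (level before this adjustment is 13 ≥ 4, so +2): 13 + 2 = 15.
S4 applies: 15 + 3 = 18.
S5 applies: 18 − 3 = 15.
Final offense level: 15.
Criminal history: 12 prior points → Category C (12-13).
Level 15 falls in the 15 band.
Grid: Level 15 × Category C = 244-288 weeks.

244-288 weeks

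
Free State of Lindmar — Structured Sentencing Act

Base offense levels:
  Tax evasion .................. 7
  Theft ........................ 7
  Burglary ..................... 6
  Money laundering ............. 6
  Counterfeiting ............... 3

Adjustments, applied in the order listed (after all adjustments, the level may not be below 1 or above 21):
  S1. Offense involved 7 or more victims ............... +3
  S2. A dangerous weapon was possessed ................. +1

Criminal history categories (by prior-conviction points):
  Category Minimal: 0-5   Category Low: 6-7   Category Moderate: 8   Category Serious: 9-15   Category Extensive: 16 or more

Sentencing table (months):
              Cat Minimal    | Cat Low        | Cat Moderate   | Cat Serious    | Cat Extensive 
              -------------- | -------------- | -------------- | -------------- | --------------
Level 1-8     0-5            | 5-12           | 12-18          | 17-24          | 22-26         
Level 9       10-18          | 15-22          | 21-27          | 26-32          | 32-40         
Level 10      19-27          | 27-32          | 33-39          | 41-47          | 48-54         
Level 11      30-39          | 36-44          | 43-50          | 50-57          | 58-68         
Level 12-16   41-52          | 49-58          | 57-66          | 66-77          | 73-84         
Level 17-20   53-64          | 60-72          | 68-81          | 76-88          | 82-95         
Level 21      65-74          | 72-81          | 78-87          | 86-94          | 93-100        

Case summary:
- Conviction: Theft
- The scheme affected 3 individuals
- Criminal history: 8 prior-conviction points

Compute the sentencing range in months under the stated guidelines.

12-18 months

Base offense level for theft: 7.
Final offense level: 7.
Criminal history: 8 prior points → Category Moderate (8).
Level 7 falls in the 1-8 band.
Grid: Level 1-8 × Category Moderate = 12-18 months.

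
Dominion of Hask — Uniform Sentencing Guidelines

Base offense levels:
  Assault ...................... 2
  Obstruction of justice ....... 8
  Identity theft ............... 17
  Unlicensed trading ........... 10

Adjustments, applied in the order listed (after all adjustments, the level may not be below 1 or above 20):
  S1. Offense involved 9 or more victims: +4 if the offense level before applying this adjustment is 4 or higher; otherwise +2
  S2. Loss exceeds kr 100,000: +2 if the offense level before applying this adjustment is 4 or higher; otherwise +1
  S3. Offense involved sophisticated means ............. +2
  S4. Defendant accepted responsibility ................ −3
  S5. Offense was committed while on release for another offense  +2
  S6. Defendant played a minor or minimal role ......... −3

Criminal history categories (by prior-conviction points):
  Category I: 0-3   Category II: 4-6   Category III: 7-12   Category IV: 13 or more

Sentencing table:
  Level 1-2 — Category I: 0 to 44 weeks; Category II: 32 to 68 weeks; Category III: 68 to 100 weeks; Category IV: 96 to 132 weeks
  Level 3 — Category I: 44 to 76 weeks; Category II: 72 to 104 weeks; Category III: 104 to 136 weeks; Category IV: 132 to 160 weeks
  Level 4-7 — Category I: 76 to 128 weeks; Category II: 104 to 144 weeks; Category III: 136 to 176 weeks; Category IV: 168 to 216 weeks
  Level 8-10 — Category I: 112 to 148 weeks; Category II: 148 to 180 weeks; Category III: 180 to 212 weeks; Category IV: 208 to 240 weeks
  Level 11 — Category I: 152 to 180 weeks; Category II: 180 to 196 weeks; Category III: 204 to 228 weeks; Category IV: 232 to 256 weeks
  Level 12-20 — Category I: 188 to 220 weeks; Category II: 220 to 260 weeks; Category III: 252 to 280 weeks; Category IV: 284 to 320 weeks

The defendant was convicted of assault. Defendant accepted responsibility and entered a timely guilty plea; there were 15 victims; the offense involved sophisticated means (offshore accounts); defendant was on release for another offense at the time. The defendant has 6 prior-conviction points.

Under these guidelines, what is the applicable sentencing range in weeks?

104-144 weeks

Base offense level for assault: 2.
S1 applies (level before this adjustment is 2 < 4, so +2): 2 + 2 = 4.
S2 does not apply.
S3 applies: 4 + 2 = 6.
S4 applies: 6 − 3 = 3.
S5 applies: 3 + 2 = 5.
Final offense level: 5.
Criminal history: 6 prior points → Category II (4-6).
Level 5 falls in the 4-7 band.
Grid: Level 4-7 × Category II = 104-144 weeks.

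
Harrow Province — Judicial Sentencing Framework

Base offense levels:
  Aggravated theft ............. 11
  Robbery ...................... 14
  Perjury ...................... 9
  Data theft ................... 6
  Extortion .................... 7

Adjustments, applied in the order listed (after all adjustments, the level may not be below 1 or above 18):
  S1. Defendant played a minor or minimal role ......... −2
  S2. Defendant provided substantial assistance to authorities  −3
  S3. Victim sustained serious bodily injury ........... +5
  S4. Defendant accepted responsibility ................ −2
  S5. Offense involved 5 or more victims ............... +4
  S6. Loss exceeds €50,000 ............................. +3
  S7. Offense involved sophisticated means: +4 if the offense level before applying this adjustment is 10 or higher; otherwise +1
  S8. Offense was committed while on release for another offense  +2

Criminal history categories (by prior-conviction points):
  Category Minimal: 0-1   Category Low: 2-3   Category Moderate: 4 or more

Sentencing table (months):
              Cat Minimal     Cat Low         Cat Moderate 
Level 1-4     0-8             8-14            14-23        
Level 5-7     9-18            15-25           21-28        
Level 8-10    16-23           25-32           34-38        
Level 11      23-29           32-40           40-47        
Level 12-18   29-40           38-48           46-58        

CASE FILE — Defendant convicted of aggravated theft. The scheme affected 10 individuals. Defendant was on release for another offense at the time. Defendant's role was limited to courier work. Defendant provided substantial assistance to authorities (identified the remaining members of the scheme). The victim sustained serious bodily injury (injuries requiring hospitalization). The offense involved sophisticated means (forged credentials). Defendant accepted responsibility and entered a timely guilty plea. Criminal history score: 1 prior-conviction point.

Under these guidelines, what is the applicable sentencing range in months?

29-40 months

Base offense level for aggravated theft: 11.
S1 applies: 11 − 2 = 9.
S2 applies: 9 − 3 = 6.
S3 applies: 6 + 5 = 11.
S4 applies: 11 − 2 = 9.
S5 applies: 9 + 4 = 13.
S7 applies (level before this adjustment is 13 ≥ 10, so +4): 13 + 4 = 17.
S8 applies: 17 + 2 = 19.
Level 19 exceeds the maximum of 18; capped at 18.
Final offense level: 18.
Criminal history: 1 prior point → Category Minimal (0-1).
Level 18 falls in the 12-18 band.
Grid: Level 12-18 × Category Minimal = 29-40 months.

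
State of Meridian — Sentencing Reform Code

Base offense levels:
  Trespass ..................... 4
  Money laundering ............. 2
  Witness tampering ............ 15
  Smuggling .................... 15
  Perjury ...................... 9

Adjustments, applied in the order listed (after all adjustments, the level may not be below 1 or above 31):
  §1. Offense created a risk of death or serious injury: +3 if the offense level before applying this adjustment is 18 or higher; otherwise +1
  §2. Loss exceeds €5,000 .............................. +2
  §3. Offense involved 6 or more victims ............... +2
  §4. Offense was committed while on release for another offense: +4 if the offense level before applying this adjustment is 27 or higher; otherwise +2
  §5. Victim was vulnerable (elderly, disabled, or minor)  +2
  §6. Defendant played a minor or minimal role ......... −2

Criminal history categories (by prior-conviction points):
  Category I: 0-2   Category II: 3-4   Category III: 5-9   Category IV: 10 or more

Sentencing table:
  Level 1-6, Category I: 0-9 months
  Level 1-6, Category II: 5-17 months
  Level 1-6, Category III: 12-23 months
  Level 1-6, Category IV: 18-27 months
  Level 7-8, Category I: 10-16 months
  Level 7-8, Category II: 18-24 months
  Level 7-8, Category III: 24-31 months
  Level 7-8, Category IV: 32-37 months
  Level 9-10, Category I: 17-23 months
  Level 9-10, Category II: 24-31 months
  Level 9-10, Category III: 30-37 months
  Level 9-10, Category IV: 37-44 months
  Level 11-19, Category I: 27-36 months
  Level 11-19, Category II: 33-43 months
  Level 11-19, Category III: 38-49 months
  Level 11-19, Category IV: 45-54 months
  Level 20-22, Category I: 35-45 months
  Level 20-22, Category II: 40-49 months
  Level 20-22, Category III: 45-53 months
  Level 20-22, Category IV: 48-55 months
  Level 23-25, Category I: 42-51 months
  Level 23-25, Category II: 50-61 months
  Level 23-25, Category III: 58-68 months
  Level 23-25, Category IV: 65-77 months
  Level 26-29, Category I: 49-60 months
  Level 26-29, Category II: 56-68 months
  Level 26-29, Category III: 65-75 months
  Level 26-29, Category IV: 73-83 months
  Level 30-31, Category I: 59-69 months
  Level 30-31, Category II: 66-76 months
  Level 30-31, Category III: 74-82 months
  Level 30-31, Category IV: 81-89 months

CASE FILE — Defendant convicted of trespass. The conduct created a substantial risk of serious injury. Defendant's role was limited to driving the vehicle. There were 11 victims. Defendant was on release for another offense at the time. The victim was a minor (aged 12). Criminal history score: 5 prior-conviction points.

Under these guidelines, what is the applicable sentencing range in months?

30-37 months

Base offense level for trespass: 4.
§1 applies (level before this adjustment is 4 < 18, so +1): 4 + 1 = 5.
§3 applies: 5 + 2 = 7.
§4 applies (level before this adjustment is 7 < 27, so +2): 7 + 2 = 9.
§5 applies: 9 + 2 = 11.
§6 applies: 11 − 2 = 9.
Final offense level: 9.
Criminal history: 5 prior points → Category III (5-9).
Level 9 falls in the 9-10 band.
Grid: Level 9-10 × Category III = 30-37 months.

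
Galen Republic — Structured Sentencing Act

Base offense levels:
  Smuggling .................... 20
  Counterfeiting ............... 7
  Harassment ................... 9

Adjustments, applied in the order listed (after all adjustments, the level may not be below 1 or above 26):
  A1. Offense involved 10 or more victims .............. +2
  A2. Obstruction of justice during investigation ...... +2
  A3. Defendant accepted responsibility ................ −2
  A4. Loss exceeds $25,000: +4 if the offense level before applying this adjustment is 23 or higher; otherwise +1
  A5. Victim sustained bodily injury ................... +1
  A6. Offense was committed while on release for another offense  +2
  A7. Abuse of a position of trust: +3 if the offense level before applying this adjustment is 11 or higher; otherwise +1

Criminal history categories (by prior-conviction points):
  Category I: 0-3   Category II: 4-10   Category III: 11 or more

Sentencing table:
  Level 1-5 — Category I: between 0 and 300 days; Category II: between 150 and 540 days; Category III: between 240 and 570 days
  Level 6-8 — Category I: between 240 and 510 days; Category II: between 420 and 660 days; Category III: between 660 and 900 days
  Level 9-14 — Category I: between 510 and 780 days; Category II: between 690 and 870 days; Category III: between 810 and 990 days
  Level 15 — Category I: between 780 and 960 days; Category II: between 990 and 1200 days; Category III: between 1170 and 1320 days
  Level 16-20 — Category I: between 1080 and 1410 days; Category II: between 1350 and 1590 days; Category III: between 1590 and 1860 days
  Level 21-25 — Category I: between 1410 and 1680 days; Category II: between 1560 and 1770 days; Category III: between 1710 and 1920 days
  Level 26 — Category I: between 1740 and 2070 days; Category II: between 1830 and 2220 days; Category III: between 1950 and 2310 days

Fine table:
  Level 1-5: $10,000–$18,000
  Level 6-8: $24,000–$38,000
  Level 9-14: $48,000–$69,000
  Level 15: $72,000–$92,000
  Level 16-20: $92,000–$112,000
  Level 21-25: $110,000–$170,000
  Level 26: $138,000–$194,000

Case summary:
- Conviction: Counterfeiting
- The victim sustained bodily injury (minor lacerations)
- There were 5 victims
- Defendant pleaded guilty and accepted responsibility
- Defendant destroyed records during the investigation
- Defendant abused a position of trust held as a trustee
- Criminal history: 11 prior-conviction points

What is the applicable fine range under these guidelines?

$48,000–$69,000

Base offense level for counterfeiting: 7.
A1 does not apply.
A2 applies: 7 + 2 = 9.
A3 applies: 9 − 2 = 7.
A4 does not apply.
A5 applies: 7 + 1 = 8.
A7 applies (level before this adjustment is 8 < 11, so +1): 8 + 1 = 9.
Final offense level: 9.
Level 9 falls in the 9-14 band.
Fine table: Level 9-14 → $48,000–$69,000.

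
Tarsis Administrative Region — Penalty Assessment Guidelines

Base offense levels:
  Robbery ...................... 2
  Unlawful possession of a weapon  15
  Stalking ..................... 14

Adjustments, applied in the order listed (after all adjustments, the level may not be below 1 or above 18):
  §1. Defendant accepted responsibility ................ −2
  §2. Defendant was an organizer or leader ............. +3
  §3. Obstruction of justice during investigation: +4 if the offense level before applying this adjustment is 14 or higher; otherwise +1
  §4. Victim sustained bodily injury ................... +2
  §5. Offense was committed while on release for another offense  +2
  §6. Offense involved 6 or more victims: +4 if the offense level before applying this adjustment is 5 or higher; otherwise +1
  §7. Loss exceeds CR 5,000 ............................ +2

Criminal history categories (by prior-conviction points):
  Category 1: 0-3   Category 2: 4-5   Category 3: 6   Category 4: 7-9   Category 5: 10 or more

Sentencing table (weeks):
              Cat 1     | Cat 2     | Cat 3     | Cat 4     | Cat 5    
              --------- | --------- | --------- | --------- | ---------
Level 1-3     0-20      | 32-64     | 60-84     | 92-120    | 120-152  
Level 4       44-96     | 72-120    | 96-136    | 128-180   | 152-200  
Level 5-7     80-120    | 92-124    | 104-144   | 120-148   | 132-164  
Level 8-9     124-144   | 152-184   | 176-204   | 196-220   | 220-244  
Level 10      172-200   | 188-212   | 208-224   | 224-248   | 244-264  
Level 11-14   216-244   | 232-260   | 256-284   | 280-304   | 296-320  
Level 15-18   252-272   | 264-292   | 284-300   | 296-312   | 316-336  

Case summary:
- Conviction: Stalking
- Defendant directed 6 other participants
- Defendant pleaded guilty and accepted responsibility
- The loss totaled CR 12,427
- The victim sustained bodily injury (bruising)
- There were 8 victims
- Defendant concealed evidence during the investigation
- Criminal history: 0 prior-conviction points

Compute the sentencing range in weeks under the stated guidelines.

Base offense level for stalking: 14.
§1 applies: 14 − 2 = 12.
§2 applies: 12 + 3 = 15.
§3 applies (level before this adjustment is 15 ≥ 14, so +4): 15 + 4 = 19.
§4 applies: 19 + 2 = 21.
§5 does not apply.
§6 applies (level before this adjustment is 21 ≥ 5, so +4): 21 + 4 = 25.
§7 applies: 25 + 2 = 27.
Level 27 exceeds the maximum of 18; capped at 18.
Final offense level: 18.
Criminal history: 0 prior points → Category 1 (0-3).
Level 18 falls in the 15-18 band.
Grid: Level 15-18 × Category 1 = 252-272 weeks.

252-272 weeks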